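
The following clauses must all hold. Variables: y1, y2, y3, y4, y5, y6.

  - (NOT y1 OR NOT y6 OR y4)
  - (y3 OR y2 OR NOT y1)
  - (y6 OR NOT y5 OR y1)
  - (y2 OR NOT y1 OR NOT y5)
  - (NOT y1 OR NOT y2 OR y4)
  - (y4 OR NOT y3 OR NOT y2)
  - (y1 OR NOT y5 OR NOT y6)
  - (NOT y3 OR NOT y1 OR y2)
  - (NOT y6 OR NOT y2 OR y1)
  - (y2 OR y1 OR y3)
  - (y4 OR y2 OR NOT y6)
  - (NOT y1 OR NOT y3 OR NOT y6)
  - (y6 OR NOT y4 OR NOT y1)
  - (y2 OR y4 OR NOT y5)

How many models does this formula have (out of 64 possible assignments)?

8

Satisfying assignments:
  y1=0 y2=0 y3=1 y4=0 y5=0 y6=0
  y1=0 y2=0 y3=1 y4=1 y5=0 y6=0
  y1=0 y2=0 y3=1 y4=1 y5=0 y6=1
  y1=0 y2=1 y3=0 y4=0 y5=0 y6=0
  y1=0 y2=1 y3=0 y4=1 y5=0 y6=0
  y1=0 y2=1 y3=1 y4=1 y5=0 y6=0
  y1=1 y2=1 y3=0 y4=1 y5=0 y6=1
  y1=1 y2=1 y3=0 y4=1 y5=1 y6=1
Count: 8.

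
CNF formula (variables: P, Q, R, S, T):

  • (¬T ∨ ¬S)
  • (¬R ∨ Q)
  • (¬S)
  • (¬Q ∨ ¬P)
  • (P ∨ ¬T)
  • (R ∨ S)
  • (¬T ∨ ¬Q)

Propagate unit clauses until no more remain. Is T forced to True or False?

(¬S) is a unit clause: S = False.
(S ∨ R) with S = False leaves only R, so R = True.
(Q ∨ ¬R): since R = True, the clause reduces to (Q). Q = True.
From (¬P ∨ ¬Q) and Q = True: P = False.
(¬T ∨ P) with P = False leaves only ¬T, so T = False.

False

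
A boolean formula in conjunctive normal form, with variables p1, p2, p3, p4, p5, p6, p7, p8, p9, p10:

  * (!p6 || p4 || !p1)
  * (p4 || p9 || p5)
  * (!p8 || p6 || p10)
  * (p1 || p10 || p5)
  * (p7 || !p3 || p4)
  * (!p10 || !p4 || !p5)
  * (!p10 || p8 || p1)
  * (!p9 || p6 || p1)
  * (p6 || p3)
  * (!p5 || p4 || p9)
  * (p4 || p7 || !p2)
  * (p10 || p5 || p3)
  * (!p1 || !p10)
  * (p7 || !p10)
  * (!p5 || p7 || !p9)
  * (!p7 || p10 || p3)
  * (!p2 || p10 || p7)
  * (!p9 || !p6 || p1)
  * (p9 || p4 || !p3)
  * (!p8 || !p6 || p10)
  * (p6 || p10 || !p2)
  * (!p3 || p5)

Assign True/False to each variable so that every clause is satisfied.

Pure literal: p2 appears only negated; assign p2 = False.
Branch on p1: take p1 = False.
For the remaining variables, p3 = True, p4 = True, p5 = True, p6 = False, p7 = True, p8 = False, p9 = False, p10 = False works.
Every clause has at least one true literal under this assignment.

p1 = False, p2 = False, p3 = True, p4 = True, p5 = True, p6 = False, p7 = True, p8 = False, p9 = False, p10 = False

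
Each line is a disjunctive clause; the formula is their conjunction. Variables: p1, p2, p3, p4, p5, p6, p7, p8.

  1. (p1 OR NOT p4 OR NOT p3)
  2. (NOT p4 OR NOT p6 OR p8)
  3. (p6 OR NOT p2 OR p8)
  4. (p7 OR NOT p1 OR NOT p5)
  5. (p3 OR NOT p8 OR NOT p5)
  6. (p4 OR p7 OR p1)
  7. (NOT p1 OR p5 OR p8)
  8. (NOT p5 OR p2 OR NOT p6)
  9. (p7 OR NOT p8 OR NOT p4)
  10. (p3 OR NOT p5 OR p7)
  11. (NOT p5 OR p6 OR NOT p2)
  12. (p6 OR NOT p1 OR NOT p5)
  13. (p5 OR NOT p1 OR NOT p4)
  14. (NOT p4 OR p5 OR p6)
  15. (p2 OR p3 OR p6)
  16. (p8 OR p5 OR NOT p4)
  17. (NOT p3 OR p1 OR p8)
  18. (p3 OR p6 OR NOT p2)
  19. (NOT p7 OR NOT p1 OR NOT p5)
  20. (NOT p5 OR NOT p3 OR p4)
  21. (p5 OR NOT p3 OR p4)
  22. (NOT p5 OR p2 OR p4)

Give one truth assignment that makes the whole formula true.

p1=T, p2=T, p3=F, p4=F, p5=F, p6=T, p7=F, p8=T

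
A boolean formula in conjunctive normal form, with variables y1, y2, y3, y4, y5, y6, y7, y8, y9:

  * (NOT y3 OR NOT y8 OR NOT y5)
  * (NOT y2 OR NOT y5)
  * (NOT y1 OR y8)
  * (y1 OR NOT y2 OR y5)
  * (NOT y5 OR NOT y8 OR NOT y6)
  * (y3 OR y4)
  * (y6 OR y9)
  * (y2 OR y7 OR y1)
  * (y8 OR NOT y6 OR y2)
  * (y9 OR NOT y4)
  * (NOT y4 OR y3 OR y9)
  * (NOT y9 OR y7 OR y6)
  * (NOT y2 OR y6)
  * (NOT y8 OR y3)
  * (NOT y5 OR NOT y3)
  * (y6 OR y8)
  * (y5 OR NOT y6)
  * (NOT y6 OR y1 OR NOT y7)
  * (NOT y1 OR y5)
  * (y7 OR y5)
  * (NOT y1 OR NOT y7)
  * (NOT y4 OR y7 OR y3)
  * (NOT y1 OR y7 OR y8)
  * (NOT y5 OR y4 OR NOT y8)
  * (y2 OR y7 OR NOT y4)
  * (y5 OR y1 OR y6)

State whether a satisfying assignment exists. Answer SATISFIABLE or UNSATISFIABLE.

UNSATISFIABLE

y5 = True:
  propagation gives y2=False, y3=False, y4=True, y9=True; an empty clause results — contradiction.
y5 = False:
  propagation gives y6=False, y9=True, y7=True, y2=False; an empty clause results — contradiction.
Every branch closes, so no satisfying assignment exists.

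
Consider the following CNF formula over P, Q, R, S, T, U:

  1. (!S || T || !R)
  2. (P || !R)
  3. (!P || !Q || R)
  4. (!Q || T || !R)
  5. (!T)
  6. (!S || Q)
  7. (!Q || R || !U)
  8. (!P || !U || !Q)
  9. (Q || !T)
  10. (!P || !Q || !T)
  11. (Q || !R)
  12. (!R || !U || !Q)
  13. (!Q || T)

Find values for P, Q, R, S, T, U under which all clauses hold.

P = T, Q = F, R = F, S = F, T = F, U = T

Check each clause:
  1. (!S || !R || T) — !R is true.
  2. (P || !R) — P is true.
  3. (!Q || R || !P) — !Q is true.
  4. (!Q || T || !R) — !R is true.
  5. (!T) — !T is true.
  6. (Q || !S) — !S is true.
  7. (R || !Q || !U) — !Q is true.
  8. (!P || !U || !Q) — !Q is true.
  9. (Q || !T) — !T is true.
  10. (!P || !Q || !T) — !T is true.
  11. (!R || Q) — !R is true.
  12. (!Q || !U || !R) — !R is true.
  13. (T || !Q) — !Q is true.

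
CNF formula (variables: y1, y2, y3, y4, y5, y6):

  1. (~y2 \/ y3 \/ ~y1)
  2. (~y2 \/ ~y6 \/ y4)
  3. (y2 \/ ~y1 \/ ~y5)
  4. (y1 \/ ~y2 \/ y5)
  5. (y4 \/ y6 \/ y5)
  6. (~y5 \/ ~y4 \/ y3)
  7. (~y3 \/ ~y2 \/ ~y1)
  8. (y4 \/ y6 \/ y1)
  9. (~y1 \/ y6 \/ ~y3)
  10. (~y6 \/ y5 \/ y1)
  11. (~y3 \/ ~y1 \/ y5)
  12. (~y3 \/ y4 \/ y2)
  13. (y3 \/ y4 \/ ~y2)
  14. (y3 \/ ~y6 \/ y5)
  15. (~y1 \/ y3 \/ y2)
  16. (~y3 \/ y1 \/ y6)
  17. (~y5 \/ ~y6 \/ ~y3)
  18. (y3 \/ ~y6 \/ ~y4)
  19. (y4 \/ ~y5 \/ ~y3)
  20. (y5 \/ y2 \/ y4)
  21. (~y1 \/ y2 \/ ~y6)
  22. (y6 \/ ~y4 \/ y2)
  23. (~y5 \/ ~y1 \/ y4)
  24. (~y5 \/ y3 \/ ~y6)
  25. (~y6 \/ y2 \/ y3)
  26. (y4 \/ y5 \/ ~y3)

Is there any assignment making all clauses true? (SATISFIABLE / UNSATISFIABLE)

UNSATISFIABLE

y3 = True:
  y1 = True:
    propagation gives y2=False, y5=False; an empty clause results — contradiction.
  y1 = False:
    propagation gives y6=True, y5=True; an empty clause results — contradiction.
y3 = False:
  y2 = True:
    propagation gives y1=False, y5=True, y4=False; an empty clause results — contradiction.
  y2 = False:
    propagation gives y1=False, y6=False, y4=True; an empty clause results — contradiction.
Every branch closes, so no satisfying assignment exists.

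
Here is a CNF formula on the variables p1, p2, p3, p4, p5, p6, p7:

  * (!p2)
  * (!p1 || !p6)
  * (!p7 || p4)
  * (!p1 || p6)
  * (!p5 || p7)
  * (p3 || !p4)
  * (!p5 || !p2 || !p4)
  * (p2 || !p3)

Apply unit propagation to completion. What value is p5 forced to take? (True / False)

False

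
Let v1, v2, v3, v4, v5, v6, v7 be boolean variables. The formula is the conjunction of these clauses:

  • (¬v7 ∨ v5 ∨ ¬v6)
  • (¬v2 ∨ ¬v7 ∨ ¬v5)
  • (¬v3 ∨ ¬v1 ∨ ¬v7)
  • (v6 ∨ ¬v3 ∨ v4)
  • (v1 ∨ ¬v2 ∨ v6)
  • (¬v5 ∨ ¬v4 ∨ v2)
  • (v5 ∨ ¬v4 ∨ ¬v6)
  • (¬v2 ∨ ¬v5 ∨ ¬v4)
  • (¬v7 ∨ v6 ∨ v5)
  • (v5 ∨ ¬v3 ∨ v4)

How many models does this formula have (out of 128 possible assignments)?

29

Case analysis on v5 and v4:
  v5=1, v4=1: a clause becomes empty — 0.
  v5=1, v4=0: 16 of the 32 assignments to (v1,v2,v3,v6,v7) work.
  v5=0, v4=1: v3 free; 3 ways for (v1,v2,v6,v7) × 2^1 = 6.
  v5=0, v4=0: 7 of the 32 assignments to (v1,v2,v3,v6,v7) work.
Total: 0 + 16 + 6 + 7 = 29.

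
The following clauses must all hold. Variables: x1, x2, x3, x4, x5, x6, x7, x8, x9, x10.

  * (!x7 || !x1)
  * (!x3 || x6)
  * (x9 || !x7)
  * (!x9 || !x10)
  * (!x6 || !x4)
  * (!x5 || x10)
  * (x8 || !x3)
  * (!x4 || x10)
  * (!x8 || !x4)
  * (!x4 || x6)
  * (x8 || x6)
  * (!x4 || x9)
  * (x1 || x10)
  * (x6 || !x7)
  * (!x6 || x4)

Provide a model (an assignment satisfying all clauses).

x3 occurs only negated in the remaining clauses — set x3 = False.
Pure literal: x5 appears only negated; assign x5 = False.
Branch on x1: take x1 = True.
  then x7 is forced to False.
Set x4 = False and propagate.
  then x6 is forced to False.
  then x8 is forced to True.
Set x9 = False and propagate.
x2, x10 are now unconstrained; take x2 = True, x10 = False.

x1=T, x2=T, x3=F, x4=F, x5=F, x6=F, x7=F, x8=T, x9=F, x10=F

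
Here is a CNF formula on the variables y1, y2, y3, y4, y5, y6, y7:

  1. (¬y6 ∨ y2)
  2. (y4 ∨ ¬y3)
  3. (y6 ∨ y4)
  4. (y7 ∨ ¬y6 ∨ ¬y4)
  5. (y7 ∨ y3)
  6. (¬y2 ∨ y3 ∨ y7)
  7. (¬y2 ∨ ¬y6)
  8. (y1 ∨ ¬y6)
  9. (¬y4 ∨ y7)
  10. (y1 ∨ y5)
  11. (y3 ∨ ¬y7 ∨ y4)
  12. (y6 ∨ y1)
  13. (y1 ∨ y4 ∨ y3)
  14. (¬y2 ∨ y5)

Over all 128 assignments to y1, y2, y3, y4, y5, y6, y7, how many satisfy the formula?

6

Satisfying assignments:
  y1=1 y2=0 y3=0 y4=1 y5=0 y6=0 y7=1
  y1=1 y2=0 y3=0 y4=1 y5=1 y6=0 y7=1
  y1=1 y2=0 y3=1 y4=1 y5=0 y6=0 y7=1
  y1=1 y2=0 y3=1 y4=1 y5=1 y6=0 y7=1
  y1=1 y2=1 y3=0 y4=1 y5=1 y6=0 y7=1
  y1=1 y2=1 y3=1 y4=1 y5=1 y6=0 y7=1
Count: 6.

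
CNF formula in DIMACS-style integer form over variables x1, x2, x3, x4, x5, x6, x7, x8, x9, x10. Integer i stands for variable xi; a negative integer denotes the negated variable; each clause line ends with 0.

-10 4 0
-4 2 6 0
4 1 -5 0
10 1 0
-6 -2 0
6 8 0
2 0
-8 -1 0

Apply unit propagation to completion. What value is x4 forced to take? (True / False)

True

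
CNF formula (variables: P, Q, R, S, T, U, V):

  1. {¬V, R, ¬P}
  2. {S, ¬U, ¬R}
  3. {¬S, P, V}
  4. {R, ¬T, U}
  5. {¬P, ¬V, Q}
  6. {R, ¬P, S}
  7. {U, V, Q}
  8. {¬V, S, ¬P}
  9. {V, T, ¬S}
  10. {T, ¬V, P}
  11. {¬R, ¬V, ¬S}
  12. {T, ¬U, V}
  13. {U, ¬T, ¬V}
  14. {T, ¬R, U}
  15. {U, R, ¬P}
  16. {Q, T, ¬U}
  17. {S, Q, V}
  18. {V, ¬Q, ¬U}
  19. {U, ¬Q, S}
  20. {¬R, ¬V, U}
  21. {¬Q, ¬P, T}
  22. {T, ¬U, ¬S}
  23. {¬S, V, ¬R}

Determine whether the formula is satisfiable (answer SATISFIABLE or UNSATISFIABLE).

SATISFIABLE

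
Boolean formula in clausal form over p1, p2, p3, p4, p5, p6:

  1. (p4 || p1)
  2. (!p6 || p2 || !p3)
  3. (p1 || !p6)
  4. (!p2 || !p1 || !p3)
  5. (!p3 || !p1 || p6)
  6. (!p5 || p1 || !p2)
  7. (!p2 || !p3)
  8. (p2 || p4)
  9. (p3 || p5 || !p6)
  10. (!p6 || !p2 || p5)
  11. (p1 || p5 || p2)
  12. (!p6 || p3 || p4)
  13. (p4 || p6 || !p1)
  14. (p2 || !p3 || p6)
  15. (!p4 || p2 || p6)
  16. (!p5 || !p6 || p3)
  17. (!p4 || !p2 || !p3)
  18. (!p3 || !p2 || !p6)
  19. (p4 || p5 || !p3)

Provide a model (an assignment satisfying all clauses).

p1=F  p2=T  p3=F  p4=T  p5=F  p6=F

Set p1 = False and propagate.
  then p4 is forced to True.
  then p6 is forced to False.
  then p2 is forced to True.
  then p5 is forced to False.
  then p3 is forced to False.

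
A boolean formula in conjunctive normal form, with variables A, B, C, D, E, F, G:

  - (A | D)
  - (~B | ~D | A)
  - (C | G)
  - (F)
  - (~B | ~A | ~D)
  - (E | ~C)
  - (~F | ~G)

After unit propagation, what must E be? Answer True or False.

True

Unit clause (F) sets F = True.
In (~F | ~G), ~F is now false; ~G must hold, so G = False.
From (C | G) and G = False: C = True.
From (E | ~C) and C = True: E = True.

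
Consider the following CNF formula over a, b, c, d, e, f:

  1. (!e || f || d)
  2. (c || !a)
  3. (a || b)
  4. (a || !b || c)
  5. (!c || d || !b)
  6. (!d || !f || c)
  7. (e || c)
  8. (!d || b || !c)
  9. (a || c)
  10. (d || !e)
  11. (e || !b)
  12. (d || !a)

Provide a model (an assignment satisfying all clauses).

Try a = False.
  then b is forced to True.
  then c is forced to True.
  then d is forced to True.
  then e is forced to True.
f is now unconstrained; take f = True.

a=F  b=T  c=T  d=T  e=T  f=T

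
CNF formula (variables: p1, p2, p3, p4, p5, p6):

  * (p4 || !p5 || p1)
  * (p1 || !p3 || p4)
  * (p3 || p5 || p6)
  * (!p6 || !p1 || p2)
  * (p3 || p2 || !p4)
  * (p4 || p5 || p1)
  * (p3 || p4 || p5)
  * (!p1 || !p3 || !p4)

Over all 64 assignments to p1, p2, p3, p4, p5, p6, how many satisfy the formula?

23

Split on p4, then p1.
  p4=1, p1=1: remaining (p2,p3,p5,p6) ∈ {(1,0,0,1); (1,0,1,0); (1,0,1,1)} — 3.
  p4=1, p1=0: 11 of the 16 assignments to (p2,p3,p5,p6) work.
  p4=0, p1=1: 9 of the 16 assignments to (p2,p3,p5,p6) work.
  p4=0, p1=0: a clause becomes empty — 0.
Total: 3 + 11 + 9 + 0 = 23.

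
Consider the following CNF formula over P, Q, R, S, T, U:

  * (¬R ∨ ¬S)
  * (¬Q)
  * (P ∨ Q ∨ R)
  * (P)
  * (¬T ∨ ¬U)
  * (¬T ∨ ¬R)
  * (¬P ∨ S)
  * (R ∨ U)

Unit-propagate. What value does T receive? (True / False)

False

(¬Q) stands alone — Q = False.
Unit clause (P) sets P = True.
(¬P ∨ S) with P = True leaves only S, so S = True.
(¬R ∨ ¬S): since S = True, the clause reduces to (¬R). R = False.
From (R ∨ U) and R = False: U = True.
(¬T ∨ ¬U) with U = True leaves only ¬T, so T = False.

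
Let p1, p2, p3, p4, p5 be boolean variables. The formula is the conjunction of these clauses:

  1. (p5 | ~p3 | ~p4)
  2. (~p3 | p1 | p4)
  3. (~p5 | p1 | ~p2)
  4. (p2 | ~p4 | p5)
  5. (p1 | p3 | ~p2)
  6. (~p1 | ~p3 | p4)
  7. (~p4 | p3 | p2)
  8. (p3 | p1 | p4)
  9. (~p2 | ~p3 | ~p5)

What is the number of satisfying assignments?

Satisfying assignments:
  p1=0 p2=0 p3=1 p4=1 p5=1
  p1=1 p2=0 p3=0 p4=0 p5=0
  p1=1 p2=0 p3=0 p4=0 p5=1
  p1=1 p2=0 p3=1 p4=1 p5=1
  p1=1 p2=1 p3=0 p4=0 p5=0
  p1=1 p2=1 p3=0 p4=0 p5=1
  p1=1 p2=1 p3=0 p4=1 p5=0
  p1=1 p2=1 p3=0 p4=1 p5=1
Count: 8.

8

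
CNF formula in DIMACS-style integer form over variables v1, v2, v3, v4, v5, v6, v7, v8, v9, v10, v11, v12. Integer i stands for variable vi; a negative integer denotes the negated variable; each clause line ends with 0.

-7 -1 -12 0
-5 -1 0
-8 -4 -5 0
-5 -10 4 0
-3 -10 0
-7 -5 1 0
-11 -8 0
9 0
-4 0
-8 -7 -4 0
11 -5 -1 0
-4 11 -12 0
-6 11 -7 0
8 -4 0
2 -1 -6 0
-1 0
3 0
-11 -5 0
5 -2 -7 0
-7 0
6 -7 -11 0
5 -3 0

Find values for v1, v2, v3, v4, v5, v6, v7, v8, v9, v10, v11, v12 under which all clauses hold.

v1 = False, v2 = True, v3 = True, v4 = False, v5 = True, v6 = True, v7 = False, v8 = False, v9 = True, v10 = False, v11 = False, v12 = False

Check each clause:
  1. (~v7 \/ ~v12 \/ ~v1) — ~v7 is true.
  2. (~v1 \/ ~v5) — ~v1 is true.
  3. (~v4 \/ ~v5 \/ ~v8) — ~v8 is true.
  4. (v4 \/ ~v10 \/ ~v5) — ~v10 is true.
  5. (~v3 \/ ~v10) — ~v10 is true.
  6. (~v5 \/ ~v7 \/ v1) — ~v7 is true.
  7. (~v8 \/ ~v11) — ~v8 is true.
  8. (v9) — v9 is true.
  9. (~v4) — ~v4 is true.
  10. (~v7 \/ ~v4 \/ ~v8) — ~v8 is true.
  11. (~v1 \/ ~v5 \/ v11) — ~v1 is true.
  12. (~v4 \/ ~v12 \/ v11) — ~v4 is true.
  13. (v11 \/ ~v7 \/ ~v6) — ~v7 is true.
  14. (~v4 \/ v8) — ~v4 is true.
  15. (v2 \/ ~v1 \/ ~v6) — v2 is true.
  16. (~v1) — ~v1 is true.
  17. (v3) — v3 is true.
  18. (~v5 \/ ~v11) — ~v11 is true.
  19. (~v7 \/ v5 \/ ~v2) — ~v7 is true.
  20. (~v7) — ~v7 is true.
  21. (v6 \/ ~v11 \/ ~v7) — ~v7 is true.
  22. (~v3 \/ v5) — v5 is true.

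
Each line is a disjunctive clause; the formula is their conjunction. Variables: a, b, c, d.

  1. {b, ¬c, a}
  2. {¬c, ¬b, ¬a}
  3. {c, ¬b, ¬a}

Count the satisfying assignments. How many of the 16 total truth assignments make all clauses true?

Case analysis on a and b:
  a=T, b=T: a clause becomes empty — 0.
  a=T, b=F: remaining (c,d) ∈ {(F,F); (F,T); (T,F); (T,T)} — 4.
  a=F, b=T: remaining (c,d) ∈ {(F,F); (F,T); (T,F); (T,T)} — 4.
  a=F, b=F: remaining (c,d) ∈ {(F,F); (F,T)} — 2.
Total: 0 + 4 + 4 + 2 = 10.

10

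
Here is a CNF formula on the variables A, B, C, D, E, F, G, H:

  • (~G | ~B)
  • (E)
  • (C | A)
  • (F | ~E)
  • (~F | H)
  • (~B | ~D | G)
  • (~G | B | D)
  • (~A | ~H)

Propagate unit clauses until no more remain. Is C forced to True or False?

True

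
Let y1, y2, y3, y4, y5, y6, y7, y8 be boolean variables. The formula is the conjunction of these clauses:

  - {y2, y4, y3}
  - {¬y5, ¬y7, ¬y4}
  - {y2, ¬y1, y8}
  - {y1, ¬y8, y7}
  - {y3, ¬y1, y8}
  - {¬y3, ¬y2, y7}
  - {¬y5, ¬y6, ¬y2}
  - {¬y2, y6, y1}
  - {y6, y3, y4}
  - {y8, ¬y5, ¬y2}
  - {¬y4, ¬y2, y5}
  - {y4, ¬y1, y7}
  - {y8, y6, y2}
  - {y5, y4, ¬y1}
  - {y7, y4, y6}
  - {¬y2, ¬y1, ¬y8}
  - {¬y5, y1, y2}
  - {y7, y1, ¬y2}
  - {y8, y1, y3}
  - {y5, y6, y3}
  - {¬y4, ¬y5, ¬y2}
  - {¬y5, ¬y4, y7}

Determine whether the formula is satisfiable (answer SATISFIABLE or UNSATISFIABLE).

SATISFIABLE

Try y1 = False.
For the remaining variables, y2 = False, y3 = True, y4 = True, y5 = False, y6 = False, y7 = True, y8 = True works.
Every clause has at least one true literal under this assignment.
So y1 = 0  y2 = 0  y3 = 1  y4 = 1  y5 = 0  y6 = 0  y7 = 1  y8 = 1 is a satisfying assignment.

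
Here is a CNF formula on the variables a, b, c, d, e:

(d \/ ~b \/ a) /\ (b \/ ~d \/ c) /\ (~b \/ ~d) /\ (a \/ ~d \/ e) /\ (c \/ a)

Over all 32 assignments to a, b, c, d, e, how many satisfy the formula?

13

Split on d, then a.
  d=1, a=1: remaining (b,c,e) ∈ {(0,1,0); (0,1,1)} — 2.
  d=1, a=0: remaining (b,c,e) ∈ {(0,1,1)} — 1.
  d=0, a=1: b, c, e free → 2^3 = 8.
  d=0, a=0: remaining (b,c,e) ∈ {(0,1,0); (0,1,1)} — 2.
Total: 2 + 1 + 8 + 2 = 13.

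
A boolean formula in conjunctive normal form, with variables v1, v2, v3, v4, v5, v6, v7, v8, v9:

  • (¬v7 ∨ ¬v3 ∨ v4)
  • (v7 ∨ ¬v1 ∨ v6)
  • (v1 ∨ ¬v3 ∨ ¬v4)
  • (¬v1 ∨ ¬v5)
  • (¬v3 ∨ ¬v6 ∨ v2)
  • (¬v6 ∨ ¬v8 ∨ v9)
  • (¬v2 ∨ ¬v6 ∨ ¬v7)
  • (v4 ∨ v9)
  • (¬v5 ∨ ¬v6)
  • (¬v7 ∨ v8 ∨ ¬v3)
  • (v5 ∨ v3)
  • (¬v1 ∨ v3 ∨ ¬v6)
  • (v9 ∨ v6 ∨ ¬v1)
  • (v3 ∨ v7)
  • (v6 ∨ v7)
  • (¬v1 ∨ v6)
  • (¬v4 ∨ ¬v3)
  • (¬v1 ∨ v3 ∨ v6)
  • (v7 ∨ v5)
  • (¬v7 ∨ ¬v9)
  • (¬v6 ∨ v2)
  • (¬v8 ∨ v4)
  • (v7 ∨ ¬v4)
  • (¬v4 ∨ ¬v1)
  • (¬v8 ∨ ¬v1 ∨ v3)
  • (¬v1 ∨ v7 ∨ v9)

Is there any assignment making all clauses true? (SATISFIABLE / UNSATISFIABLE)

Set v1 = False and propagate.
The remaining clauses are satisfied by v2 = False, v3 = False, v4 = True, v5 = True, v6 = False, v7 = True, v8 = True, v9 = False.
So v1=False, v2=False, v3=False, v4=True, v5=True, v6=False, v7=True, v8=True, v9=False is a satisfying assignment.

SATISFIABLE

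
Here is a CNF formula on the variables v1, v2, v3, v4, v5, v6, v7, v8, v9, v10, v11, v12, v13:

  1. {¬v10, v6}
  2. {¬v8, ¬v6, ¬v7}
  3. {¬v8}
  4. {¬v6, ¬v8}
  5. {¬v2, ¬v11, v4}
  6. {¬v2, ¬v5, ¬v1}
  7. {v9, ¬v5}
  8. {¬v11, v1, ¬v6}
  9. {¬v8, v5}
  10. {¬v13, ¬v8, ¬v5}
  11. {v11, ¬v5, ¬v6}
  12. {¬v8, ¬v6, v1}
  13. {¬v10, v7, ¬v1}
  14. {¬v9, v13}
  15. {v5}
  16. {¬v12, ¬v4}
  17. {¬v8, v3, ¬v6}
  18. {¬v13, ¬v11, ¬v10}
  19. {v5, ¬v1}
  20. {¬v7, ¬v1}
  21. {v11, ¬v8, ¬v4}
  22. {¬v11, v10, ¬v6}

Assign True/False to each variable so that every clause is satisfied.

v1=0, v2=0, v3=1, v4=0, v5=1, v6=0, v7=1, v8=0, v9=1, v10=0, v11=1, v12=0, v13=1

Check each clause:
  1. {v6, ¬v10} — ¬v10 is true.
  2. {¬v8, ¬v7, ¬v6} — ¬v8 is true.
  3. {¬v8} — ¬v8 is true.
  4. {¬v6, ¬v8} — ¬v8 is true.
  5. {¬v11, ¬v2, v4} — ¬v2 is true.
  6. {¬v5, ¬v2, ¬v1} — ¬v1 is true.
  7. {v9, ¬v5} — v9 is true.
  8. {¬v11, ¬v6, v1} — ¬v6 is true.
  9. {v5, ¬v8} — ¬v8 is true.
  10. {¬v8, ¬v13, ¬v5} — ¬v8 is true.
  11. {v11, ¬v5, ¬v6} — ¬v6 is true.
  12. {¬v8, v1, ¬v6} — ¬v8 is true.
  13. {¬v10, ¬v1, v7} — ¬v10 is true.
  14. {v13, ¬v9} — v13 is true.
  15. {v5} — v5 is true.
  16. {¬v4, ¬v12} — ¬v12 is true.
  17. {v3, ¬v6, ¬v8} — ¬v8 is true.
  18. {¬v13, ¬v11, ¬v10} — ¬v10 is true.
  19. {v5, ¬v1} — v5 is true.
  20. {¬v7, ¬v1} — ¬v1 is true.
  21. {¬v8, v11, ¬v4} — ¬v8 is true.
  22. {¬v6, ¬v11, v10} — ¬v6 is true.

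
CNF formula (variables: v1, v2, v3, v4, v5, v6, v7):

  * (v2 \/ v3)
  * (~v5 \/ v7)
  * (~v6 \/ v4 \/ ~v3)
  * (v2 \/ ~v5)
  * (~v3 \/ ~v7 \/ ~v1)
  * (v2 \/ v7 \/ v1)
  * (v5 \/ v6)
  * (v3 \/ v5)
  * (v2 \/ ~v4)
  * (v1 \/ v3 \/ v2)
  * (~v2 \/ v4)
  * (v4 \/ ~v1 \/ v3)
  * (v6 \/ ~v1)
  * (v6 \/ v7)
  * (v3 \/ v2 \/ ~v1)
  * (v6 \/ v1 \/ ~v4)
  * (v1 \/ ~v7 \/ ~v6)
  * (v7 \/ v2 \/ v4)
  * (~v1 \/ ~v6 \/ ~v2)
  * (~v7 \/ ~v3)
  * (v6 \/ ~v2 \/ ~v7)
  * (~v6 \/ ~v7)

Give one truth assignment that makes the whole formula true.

Branch on v1: take v1 = False.
For the remaining variables, v2 = True, v3 = True, v4 = True, v5 = False, v6 = True, v7 = False works.

v1=0, v2=1, v3=1, v4=1, v5=0, v6=1, v7=0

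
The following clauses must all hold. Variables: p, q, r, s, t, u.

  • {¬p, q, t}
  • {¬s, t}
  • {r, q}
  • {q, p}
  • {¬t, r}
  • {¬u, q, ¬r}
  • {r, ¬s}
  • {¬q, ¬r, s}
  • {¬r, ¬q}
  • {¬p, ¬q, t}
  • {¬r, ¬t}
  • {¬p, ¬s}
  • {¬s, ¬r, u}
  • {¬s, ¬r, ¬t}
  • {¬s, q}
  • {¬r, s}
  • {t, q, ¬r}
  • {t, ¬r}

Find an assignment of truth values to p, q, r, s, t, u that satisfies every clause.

Set p = False and propagate.
  then q is forced to True.
  then r is forced to False.
  then t is forced to False.
  then s is forced to False.
u is now unconstrained; take u = False.

p=F  q=T  r=F  s=F  t=F  u=F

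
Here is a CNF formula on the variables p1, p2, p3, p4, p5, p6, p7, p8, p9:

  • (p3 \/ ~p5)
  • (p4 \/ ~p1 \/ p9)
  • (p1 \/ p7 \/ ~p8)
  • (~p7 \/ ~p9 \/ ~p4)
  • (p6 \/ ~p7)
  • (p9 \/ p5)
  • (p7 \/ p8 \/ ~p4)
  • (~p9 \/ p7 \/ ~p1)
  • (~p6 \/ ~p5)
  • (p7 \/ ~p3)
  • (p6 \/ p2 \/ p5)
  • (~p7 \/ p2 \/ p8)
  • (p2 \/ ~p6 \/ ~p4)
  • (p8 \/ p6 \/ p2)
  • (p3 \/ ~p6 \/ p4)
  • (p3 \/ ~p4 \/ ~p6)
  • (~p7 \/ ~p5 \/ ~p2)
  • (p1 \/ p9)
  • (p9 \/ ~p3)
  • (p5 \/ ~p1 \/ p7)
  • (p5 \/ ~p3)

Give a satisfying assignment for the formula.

p1=False, p2=True, p3=False, p4=False, p5=False, p6=False, p7=False, p8=False, p9=True

Check each clause:
  1. (p3 \/ ~p5) — ~p5 is true.
  2. (~p1 \/ p4 \/ p9) — p9 is true.
  3. (p1 \/ ~p8 \/ p7) — ~p8 is true.
  4. (~p9 \/ ~p4 \/ ~p7) — ~p7 is true.
  5. (~p7 \/ p6) — ~p7 is true.
  6. (p9 \/ p5) — p9 is true.
  7. (~p4 \/ p8 \/ p7) — ~p4 is true.
  8. (~p1 \/ ~p9 \/ p7) — ~p1 is true.
  9. (~p6 \/ ~p5) — ~p6 is true.
  10. (~p3 \/ p7) — ~p3 is true.
  11. (p5 \/ p2 \/ p6) — p2 is true.
  12. (~p7 \/ p8 \/ p2) — ~p7 is true.
  13. (~p4 \/ ~p6 \/ p2) — p2 is true.
  14. (p6 \/ p2 \/ p8) — p2 is true.
  15. (~p6 \/ p4 \/ p3) — ~p6 is true.
  16. (~p6 \/ p3 \/ ~p4) — ~p6 is true.
  17. (~p7 \/ ~p2 \/ ~p5) — ~p7 is true.
  18. (p1 \/ p9) — p9 is true.
  19. (p9 \/ ~p3) — p9 is true.
  20. (p5 \/ ~p1 \/ p7) — ~p1 is true.
  21. (p5 \/ ~p3) — ~p3 is true.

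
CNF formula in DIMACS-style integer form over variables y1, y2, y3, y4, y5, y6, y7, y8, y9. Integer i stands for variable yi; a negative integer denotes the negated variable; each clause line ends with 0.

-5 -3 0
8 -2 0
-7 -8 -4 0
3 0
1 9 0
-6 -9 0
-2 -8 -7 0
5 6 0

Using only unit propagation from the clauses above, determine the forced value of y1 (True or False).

True

Unit clause (y3) sets y3 = True.
(!y3 || !y5) with y3 = True leaves only !y5, so y5 = False.
(y5 || y6): since y5 = False, the clause reduces to (y6). y6 = True.
(!y6 || !y9): since y6 = True, the clause reduces to (!y9). y9 = False.
(y1 || y9) with y9 = False leaves only y1, so y1 = True.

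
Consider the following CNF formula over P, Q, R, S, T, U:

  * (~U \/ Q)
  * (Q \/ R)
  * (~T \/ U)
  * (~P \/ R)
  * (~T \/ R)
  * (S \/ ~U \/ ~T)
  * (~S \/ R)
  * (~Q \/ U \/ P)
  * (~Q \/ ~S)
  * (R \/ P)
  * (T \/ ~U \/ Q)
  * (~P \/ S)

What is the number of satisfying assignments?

4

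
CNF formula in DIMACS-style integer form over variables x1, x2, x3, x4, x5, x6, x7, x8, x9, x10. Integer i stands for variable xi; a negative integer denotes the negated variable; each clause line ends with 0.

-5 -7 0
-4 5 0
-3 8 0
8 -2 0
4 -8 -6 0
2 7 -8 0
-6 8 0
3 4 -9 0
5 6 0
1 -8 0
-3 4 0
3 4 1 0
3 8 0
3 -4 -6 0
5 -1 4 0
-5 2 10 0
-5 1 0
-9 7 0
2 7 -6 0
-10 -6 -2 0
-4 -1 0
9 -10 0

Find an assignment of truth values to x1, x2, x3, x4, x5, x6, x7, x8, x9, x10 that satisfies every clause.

Try x1 = True.
  then x4 is forced to False.
  then x3 is forced to False.
  then x9 is forced to False.
  then x8 is forced to True.
  then x6 is forced to False.
  then x5 is forced to True.
  then x7 is forced to False.
  then x2 is forced to True.
  then x10 is forced to False.
Check each clause:
  1. (~x7 \/ ~x5) — ~x7 is true.
  2. (x5 \/ ~x4) — ~x4 is true.
  3. (~x3 \/ x8) — x8 is true.
  4. (x8 \/ ~x2) — x8 is true.
  5. (~x8 \/ x4 \/ ~x6) — ~x6 is true.
  6. (x2 \/ ~x8 \/ x7) — x2 is true.
  7. (~x6 \/ x8) — x8 is true.
  8. (~x9 \/ x4 \/ x3) — ~x9 is true.
  9. (x5 \/ x6) — x5 is true.
  10. (~x8 \/ x1) — x1 is true.
  11. (x4 \/ ~x3) — ~x3 is true.
  12. (x4 \/ x1 \/ x3) — x1 is true.
  13. (x8 \/ x3) — x8 is true.
  14. (~x4 \/ x3 \/ ~x6) — ~x6 is true.
  15. (x5 \/ x4 \/ ~x1) — x5 is true.
  16. (x10 \/ x2 \/ ~x5) — x2 is true.
  17. (x1 \/ ~x5) — x1 is true.
  18. (~x9 \/ x7) — ~x9 is true.
  19. (x2 \/ ~x6 \/ x7) — x2 is true.
  20. (~x6 \/ ~x2 \/ ~x10) — ~x6 is true.
  21. (~x4 \/ ~x1) — ~x4 is true.
  22. (x9 \/ ~x10) — ~x10 is true.

x1=True, x2=True, x3=False, x4=False, x5=True, x6=False, x7=False, x8=True, x9=False, x10=False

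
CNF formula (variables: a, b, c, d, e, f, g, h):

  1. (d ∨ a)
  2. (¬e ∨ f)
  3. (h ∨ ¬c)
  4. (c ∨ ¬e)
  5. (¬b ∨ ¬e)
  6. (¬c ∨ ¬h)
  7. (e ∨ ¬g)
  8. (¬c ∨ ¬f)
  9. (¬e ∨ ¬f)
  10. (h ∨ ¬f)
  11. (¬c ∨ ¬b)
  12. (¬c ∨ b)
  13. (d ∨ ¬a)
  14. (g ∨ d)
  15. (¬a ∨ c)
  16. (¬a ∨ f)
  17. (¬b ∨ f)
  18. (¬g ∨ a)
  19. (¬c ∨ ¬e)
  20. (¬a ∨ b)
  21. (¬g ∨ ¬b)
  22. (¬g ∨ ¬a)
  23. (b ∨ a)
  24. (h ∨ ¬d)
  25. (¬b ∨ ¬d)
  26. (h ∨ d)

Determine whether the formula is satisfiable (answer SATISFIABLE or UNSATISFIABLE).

UNSATISFIABLE

a = True:
  propagation gives d=True, c=True, h=True; an empty clause results — contradiction.
a = False:
  propagation gives d=True, g=False, b=True; an empty clause results — contradiction.
Every branch closes, so no satisfying assignment exists.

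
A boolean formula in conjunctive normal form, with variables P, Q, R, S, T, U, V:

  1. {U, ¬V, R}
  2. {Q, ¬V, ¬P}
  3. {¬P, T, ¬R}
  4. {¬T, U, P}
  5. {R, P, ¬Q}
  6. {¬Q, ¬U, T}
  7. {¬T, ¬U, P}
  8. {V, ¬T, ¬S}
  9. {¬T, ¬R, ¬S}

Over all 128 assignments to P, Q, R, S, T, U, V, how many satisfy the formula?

Case analysis on T and P:
  T=1, P=1: 12 of the 32 assignments to (Q,R,S,U,V) work.
  T=1, P=0: a clause becomes empty — 0.
  T=0, P=1: S free; 3 ways for (Q,R,U,V) × 2^1 = 6.
  T=0, P=0: S free; 9 ways for (Q,R,U,V) × 2^1 = 18.
Total: 12 + 0 + 6 + 18 = 36.

36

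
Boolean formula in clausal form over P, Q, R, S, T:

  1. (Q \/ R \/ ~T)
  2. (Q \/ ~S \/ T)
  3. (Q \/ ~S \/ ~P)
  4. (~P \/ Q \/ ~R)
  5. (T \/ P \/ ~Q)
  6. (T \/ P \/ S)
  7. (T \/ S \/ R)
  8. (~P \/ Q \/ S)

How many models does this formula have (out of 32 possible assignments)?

13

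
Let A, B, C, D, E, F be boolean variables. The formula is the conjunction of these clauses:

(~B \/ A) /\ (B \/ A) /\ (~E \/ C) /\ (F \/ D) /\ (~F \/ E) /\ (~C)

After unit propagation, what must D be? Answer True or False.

(~C) stands alone — C = False.
(C \/ ~E): since C = False, the clause reduces to (~E). E = False.
From (~F \/ E) and E = False: F = False.
From (F \/ D) and F = False: D = True.

True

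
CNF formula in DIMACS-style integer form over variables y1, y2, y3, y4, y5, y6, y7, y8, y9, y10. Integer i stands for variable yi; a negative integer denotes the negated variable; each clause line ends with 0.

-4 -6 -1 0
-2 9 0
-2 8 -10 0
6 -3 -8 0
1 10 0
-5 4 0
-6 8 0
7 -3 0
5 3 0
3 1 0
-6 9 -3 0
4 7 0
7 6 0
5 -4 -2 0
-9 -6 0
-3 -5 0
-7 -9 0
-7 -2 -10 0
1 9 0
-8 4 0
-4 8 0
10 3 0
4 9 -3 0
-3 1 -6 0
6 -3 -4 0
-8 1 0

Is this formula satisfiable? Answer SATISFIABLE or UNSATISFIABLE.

SATISFIABLE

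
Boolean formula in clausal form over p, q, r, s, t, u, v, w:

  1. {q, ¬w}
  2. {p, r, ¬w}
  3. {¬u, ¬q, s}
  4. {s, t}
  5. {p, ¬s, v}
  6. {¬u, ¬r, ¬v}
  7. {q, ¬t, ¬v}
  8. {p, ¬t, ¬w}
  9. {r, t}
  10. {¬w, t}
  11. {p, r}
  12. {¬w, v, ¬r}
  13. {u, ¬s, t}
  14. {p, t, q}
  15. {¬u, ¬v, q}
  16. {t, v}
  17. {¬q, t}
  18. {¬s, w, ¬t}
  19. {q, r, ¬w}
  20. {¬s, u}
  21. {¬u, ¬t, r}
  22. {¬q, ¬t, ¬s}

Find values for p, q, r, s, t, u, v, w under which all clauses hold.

Branch on p: take p = False.
  then r is forced to True.
Set q = True and propagate.
  then t is forced to True.
  then w is forced to False.
  then s is forced to False.
  then u is forced to False.
v is now unconstrained; take v = False.

p=F, q=T, r=T, s=F, t=T, u=F, v=F, w=F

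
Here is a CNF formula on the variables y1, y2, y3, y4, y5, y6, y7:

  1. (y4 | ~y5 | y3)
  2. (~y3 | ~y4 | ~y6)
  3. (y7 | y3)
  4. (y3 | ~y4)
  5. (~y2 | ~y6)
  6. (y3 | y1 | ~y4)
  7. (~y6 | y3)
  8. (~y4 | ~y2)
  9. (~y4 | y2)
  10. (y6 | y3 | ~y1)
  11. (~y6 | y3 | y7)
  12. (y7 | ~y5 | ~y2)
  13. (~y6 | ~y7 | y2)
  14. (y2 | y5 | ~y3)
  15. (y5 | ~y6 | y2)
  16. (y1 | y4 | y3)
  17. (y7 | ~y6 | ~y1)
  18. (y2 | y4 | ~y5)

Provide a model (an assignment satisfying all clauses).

y1=T, y2=T, y3=T, y4=F, y5=F, y6=F, y7=F

Try y1 = True.
Try y2 = True.
  then y6 is forced to False.
  then y4 is forced to False.
  then y3 is forced to True.
Set y5 = False and propagate.
y7 is now unconstrained; take y7 = False.
Check each clause:
  1. (y3 | ~y5 | y4) — y3 is true.
  2. (~y3 | ~y6 | ~y4) — ~y6 is true.
  3. (y3 | y7) — y3 is true.
  4. (y3 | ~y4) — y3 is true.
  5. (~y6 | ~y2) — ~y6 is true.
  6. (y3 | y1 | ~y4) — y1 is true.
  7. (y3 | ~y6) — ~y6 is true.
  8. (~y4 | ~y2) — ~y4 is true.
  9. (~y4 | y2) — y2 is true.
  10. (y3 | ~y1 | y6) — y3 is true.
  11. (y3 | ~y6 | y7) — ~y6 is true.
  12. (~y5 | ~y2 | y7) — ~y5 is true.
  13. (y2 | ~y7 | ~y6) — ~y7 is true.
  14. (y2 | ~y3 | y5) — y2 is true.
  15. (~y6 | y5 | y2) — ~y6 is true.
  16. (y3 | y4 | y1) — y1 is true.
  17. (y7 | ~y6 | ~y1) — ~y6 is true.
  18. (~y5 | y4 | y2) — y2 is true.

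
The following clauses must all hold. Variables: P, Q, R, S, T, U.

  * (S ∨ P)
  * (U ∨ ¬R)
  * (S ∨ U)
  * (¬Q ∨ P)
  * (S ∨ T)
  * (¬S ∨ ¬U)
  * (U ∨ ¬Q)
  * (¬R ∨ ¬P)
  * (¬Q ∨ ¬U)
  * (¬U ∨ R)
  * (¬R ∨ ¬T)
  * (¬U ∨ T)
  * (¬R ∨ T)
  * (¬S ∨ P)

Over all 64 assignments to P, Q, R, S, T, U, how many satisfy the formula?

2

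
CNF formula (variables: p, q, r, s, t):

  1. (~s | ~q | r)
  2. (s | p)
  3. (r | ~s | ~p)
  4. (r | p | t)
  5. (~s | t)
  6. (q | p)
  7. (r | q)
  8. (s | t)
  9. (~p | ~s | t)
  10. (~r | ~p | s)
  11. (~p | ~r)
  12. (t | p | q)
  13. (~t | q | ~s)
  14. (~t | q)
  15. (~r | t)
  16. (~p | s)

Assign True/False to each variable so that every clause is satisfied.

p = F  q = T  r = T  s = T  t = T

Check each clause:
  1. (~q | r | ~s) — r is true.
  2. (p | s) — s is true.
  3. (r | ~p | ~s) — r is true.
  4. (r | t | p) — r is true.
  5. (~s | t) — t is true.
  6. (p | q) — q is true.
  7. (q | r) — q is true.
  8. (t | s) — s is true.
  9. (~p | t | ~s) — t is true.
  10. (s | ~p | ~r) — s is true.
  11. (~p | ~r) — ~p is true.
  12. (t | p | q) — q is true.
  13. (q | ~t | ~s) — q is true.
  14. (q | ~t) — q is true.
  15. (t | ~r) — t is true.
  16. (s | ~p) — s is true.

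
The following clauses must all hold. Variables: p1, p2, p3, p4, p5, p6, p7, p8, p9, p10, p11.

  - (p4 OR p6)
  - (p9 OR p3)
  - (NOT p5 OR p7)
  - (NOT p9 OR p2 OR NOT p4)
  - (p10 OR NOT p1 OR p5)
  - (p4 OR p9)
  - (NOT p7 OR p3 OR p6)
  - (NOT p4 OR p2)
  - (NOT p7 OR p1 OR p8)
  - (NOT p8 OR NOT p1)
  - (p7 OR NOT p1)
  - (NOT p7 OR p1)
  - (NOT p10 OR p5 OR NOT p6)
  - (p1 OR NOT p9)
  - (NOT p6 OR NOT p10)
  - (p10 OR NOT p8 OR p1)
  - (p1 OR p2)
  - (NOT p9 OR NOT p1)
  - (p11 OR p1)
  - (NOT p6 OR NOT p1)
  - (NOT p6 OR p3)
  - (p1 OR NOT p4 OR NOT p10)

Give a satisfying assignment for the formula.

p1 = True, p2 = True, p3 = True, p4 = True, p5 = True, p6 = False, p7 = True, p8 = False, p9 = False, p10 = False, p11 = False

p2 occurs only positively in the remaining clauses — set p2 = True.
p3 occurs only positively in the remaining clauses — set p3 = True.
Set p1 = True and propagate.
  then p8 is forced to False.
  then p7 is forced to True.
  then p9 is forced to False.
  then p4 is forced to True.
  then p6 is forced to False.
The remaining clauses are satisfied by p5 = True, p10 = False, p11 = False.
Every clause has at least one true literal under this assignment.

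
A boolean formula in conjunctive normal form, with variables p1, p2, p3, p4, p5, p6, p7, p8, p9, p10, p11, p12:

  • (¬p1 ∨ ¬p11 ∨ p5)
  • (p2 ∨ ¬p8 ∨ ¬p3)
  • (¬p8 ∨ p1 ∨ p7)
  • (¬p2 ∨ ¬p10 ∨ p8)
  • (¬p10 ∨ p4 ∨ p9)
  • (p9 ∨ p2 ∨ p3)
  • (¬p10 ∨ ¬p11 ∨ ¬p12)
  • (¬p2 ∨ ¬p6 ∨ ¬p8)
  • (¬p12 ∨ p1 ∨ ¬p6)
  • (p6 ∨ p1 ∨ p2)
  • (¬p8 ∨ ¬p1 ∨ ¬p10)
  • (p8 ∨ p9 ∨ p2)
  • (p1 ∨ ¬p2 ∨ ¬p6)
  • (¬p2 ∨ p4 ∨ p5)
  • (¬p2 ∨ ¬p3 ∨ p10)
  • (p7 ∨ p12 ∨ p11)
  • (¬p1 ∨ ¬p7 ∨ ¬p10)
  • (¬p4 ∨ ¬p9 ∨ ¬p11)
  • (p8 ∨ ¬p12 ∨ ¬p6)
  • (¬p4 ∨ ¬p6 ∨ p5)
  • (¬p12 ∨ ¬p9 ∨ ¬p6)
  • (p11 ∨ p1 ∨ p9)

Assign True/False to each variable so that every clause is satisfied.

p5 occurs only positively in the remaining clauses — set p5 = True.
Set p1 = True and propagate.
For the remaining variables, p2 = True, p3 = False, p4 = True, p6 = False, p7 = False, p8 = False, p9 = False, p10 = False, p11 = False, p12 = True works.
Every clause has at least one true literal under this assignment.
Check each clause:
  1. (¬p1 ∨ ¬p11 ∨ p5) — p5 is true.
  2. (¬p3 ∨ p2 ∨ ¬p8) — ¬p8 is true.
  3. (p1 ∨ ¬p8 ∨ p7) — ¬p8 is true.
  4. (p8 ∨ ¬p10 ∨ ¬p2) — ¬p10 is true.
  5. (¬p10 ∨ p4 ∨ p9) — p4 is true.
  6. (p2 ∨ p3 ∨ p9) — p2 is true.
  7. (¬p12 ∨ ¬p10 ∨ ¬p11) — ¬p11 is true.
  8. (¬p8 ∨ ¬p6 ∨ ¬p2) — ¬p8 is true.
  9. (¬p12 ∨ p1 ∨ ¬p6) — p1 is true.
  10. (p6 ∨ p1 ∨ p2) — p1 is true.
  11. (¬p10 ∨ ¬p1 ∨ ¬p8) — ¬p8 is true.
  12. (p9 ∨ p2 ∨ p8) — p2 is true.
  13. (¬p2 ∨ p1 ∨ ¬p6) — p1 is true.
  14. (¬p2 ∨ p5 ∨ p4) — p4 is true.
  15. (p10 ∨ ¬p3 ∨ ¬p2) — ¬p3 is true.
  16. (p11 ∨ p7 ∨ p12) — p12 is true.
  17. (¬p1 ∨ ¬p10 ∨ ¬p7) — ¬p7 is true.
  18. (¬p11 ∨ ¬p9 ∨ ¬p4) — ¬p11 is true.
  19. (p8 ∨ ¬p6 ∨ ¬p12) — ¬p6 is true.
  20. (p5 ∨ ¬p4 ∨ ¬p6) — ¬p6 is true.
  21. (¬p9 ∨ ¬p12 ∨ ¬p6) — ¬p6 is true.
  22. (p1 ∨ p11 ∨ p9) — p1 is true.

p1=T, p2=T, p3=F, p4=T, p5=T, p6=F, p7=F, p8=F, p9=F, p10=F, p11=F, p12=T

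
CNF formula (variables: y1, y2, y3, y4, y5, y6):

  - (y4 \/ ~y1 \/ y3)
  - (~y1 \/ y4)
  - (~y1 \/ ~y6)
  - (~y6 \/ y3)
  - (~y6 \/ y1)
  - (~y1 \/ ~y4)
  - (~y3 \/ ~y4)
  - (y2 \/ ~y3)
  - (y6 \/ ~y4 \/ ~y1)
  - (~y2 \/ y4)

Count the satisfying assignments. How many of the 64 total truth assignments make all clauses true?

6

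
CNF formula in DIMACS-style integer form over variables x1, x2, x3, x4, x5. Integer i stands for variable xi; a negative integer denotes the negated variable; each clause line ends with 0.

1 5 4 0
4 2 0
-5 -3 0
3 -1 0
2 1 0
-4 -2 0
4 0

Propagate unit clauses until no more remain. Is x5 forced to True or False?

False

(x4) is a unit clause: x4 = True.
(NOT x4 OR NOT x2): since x4 = True, the clause reduces to (NOT x2). x2 = False.
(x2 OR x1): since x2 = False, the clause reduces to (x1). x1 = True.
From (x3 OR NOT x1) and x1 = True: x3 = True.
In (NOT x3 OR NOT x5), NOT x3 is now false; NOT x5 must hold, so x5 = False.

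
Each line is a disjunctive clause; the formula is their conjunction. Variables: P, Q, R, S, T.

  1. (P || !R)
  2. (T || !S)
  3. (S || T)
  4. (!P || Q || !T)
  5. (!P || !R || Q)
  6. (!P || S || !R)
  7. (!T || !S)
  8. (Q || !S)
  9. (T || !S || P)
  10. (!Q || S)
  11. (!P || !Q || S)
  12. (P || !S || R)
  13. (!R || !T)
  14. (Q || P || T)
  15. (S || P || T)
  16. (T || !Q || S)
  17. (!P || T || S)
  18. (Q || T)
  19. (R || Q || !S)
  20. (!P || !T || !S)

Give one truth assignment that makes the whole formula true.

Branch on P: take P = False.
  then R is forced to False.
  then S is forced to False.
  then T is forced to True.
  then Q is forced to False.
Check each clause:
  1. (!R || P) — !R is true.
  2. (T || !S) — !S is true.
  3. (S || T) — T is true.
  4. (Q || !P || !T) — !P is true.
  5. (!R || !P || Q) — !R is true.
  6. (S || !R || !P) — !R is true.
  7. (!S || !T) — !S is true.
  8. (!S || Q) — !S is true.
  9. (!S || T || P) — !S is true.
  10. (!Q || S) — !Q is true.
  11. (!Q || S || !P) — !Q is true.
  12. (!S || P || R) — !S is true.
  13. (!R || !T) — !R is true.
  14. (T || Q || P) — T is true.
  15. (T || P || S) — T is true.
  16. (T || !Q || S) — T is true.
  17. (!P || T || S) — T is true.
  18. (Q || T) — T is true.
  19. (Q || !S || R) — !S is true.
  20. (!P || !S || !T) — !S is true.

P = F, Q = F, R = F, S = F, T = T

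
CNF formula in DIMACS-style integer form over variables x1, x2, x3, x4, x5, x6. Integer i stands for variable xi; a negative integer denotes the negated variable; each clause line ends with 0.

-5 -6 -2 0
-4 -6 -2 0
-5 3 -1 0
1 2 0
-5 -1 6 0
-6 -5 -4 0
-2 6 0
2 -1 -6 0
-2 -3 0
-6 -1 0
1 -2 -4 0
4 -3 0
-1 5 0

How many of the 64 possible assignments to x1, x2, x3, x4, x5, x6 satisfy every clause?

1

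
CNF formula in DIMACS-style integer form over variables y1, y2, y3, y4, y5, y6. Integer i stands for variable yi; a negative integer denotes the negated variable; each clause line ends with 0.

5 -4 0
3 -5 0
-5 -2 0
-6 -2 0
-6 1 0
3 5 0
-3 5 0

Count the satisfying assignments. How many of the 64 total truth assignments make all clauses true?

Satisfying assignments:
  y1=F y2=F y3=T y4=F y5=T y6=F
  y1=F y2=F y3=T y4=T y5=T y6=F
  y1=T y2=F y3=T y4=F y5=T y6=F
  y1=T y2=F y3=T y4=F y5=T y6=T
  y1=T y2=F y3=T y4=T y5=T y6=F
  y1=T y2=F y3=T y4=T y5=T y6=T
Count: 6.

6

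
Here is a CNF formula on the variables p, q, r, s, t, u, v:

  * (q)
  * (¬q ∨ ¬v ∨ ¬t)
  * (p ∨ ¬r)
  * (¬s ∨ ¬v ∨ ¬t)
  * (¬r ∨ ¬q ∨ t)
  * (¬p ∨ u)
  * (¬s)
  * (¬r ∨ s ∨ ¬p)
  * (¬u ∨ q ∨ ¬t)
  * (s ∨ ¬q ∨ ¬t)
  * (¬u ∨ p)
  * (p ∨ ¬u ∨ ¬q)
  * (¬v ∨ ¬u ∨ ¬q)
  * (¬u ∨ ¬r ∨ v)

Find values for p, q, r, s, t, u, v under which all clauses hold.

p = False  q = True  r = False  s = False  t = False  u = False  v = True

Check each clause:
  1. (q) — q is true.
  2. (¬v ∨ ¬t ∨ ¬q) — ¬t is true.
  3. (p ∨ ¬r) — ¬r is true.
  4. (¬t ∨ ¬s ∨ ¬v) — ¬t is true.
  5. (¬q ∨ t ∨ ¬r) — ¬r is true.
  6. (¬p ∨ u) — ¬p is true.
  7. (¬s) — ¬s is true.
  8. (s ∨ ¬p ∨ ¬r) — ¬r is true.
  9. (¬u ∨ ¬t ∨ q) — q is true.
  10. (¬q ∨ s ∨ ¬t) — ¬t is true.
  11. (¬u ∨ p) — ¬u is true.
  12. (¬q ∨ ¬u ∨ p) — ¬u is true.
  13. (¬v ∨ ¬u ∨ ¬q) — ¬u is true.
  14. (¬u ∨ v ∨ ¬r) — ¬u is true.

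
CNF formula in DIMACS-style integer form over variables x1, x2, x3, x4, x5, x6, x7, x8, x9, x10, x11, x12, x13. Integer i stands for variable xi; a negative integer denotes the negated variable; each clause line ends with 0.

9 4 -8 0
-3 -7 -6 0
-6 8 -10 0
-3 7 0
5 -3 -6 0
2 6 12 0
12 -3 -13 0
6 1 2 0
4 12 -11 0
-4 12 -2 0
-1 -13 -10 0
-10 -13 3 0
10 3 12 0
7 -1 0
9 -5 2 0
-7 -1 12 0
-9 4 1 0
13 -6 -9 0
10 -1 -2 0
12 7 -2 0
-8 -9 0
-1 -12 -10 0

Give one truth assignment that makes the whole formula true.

Set x1 = True and propagate.
  then x7 is forced to True.
  then x12 is forced to True.
  then x10 is forced to False.
  then x2 is forced to False.
Set x3 = True and propagate.
  then x6 is forced to False.
For the remaining variables, x4 = False, x5 = False, x8 = False, x9 = False, x11 = True, x13 = True works.
Every clause has at least one true literal under this assignment.

x1 = True  x2 = False  x3 = True  x4 = False  x5 = False  x6 = False  x7 = True  x8 = False  x9 = False  x10 = False  x11 = True  x12 = True  x13 = True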